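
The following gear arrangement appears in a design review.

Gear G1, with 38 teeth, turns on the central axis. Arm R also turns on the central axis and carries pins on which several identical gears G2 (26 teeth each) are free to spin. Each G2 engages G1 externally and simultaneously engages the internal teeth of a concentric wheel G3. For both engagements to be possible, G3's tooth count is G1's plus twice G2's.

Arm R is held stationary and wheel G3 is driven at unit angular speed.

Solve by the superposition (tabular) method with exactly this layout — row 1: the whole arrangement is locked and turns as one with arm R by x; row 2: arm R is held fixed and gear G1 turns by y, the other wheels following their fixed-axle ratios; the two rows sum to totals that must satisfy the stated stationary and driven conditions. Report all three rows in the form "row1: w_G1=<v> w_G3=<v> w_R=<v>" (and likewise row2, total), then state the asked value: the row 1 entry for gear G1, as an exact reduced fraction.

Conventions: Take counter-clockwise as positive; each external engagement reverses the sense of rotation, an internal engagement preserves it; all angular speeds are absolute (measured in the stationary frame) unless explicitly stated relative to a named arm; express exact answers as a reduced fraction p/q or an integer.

topology: planetary set — G1 38T / G2 26T / G3 90T, arm = carrier (Willis)
row 1 (train locked, turned with arm): all members turn x
row 2 (arm held, sun turns y): ω_ring = −(38/90)·y, ω_arm = 0
boundary: total ω_arm = x = 0 and total ω_ring = x − (38/90)·y = 1  ⇒  y = -45/19, x = 0
row 2 ring = −(38/90)·(-45/19) = 1
totals (row 1 + row 2): sun 0 + (-45/19) = -45/19, ring 0 + 1 = 1, arm 0 + 0 = 0
asked cell (row1, sun) = 0

row1: w_G1=0 w_G3=0 w_R=0
row2: w_G1=-45/19 w_G3=1 w_R=0
total: w_G1=-45/19 w_G3=1 w_R=0
asked value: 0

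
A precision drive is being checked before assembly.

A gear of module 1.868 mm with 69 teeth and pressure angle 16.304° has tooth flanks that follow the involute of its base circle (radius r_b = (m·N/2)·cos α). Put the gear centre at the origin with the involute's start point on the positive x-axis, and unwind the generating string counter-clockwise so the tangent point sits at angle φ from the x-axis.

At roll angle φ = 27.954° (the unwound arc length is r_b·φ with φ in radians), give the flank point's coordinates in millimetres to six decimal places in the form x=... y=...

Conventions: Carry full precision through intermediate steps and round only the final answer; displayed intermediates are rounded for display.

x=68.783797 y=2.337975

recognized (one wheel, involute flank): single-mesh tooth geometry, m = 1.868, N = 69
pitch radius r_p = m·N/2 = 1.868·69/2 = 64.446000
base radius r_b = r_p·cos α = 64.446000·cos 16.304° = 61.854349
roll angle φ = 27.954° = 0.48788934 rad
x = r_b·(cos φ + φ·sin φ) = 68.783797
y = r_b·(sin φ − φ·cos φ) = 2.337975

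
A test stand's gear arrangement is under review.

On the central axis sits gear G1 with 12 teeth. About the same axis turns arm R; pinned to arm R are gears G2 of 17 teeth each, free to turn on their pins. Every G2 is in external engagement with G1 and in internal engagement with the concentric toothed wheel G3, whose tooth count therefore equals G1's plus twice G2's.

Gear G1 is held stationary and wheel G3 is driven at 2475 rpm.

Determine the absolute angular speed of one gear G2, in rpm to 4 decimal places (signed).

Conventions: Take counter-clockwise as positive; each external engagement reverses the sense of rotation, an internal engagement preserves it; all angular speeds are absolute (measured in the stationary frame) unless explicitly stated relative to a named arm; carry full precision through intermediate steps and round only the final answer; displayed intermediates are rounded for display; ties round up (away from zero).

+3348.5294 rpm

recognized (axles ride arm R): planetary set, 12/17/46 teeth
normalise by the input: solve with ω_ring = 1, then scale by 2475 rpm
ring teeth: 12 + 2·17 = 46
12(ω_sun−ω_arm) = −46(ω_ring−ω_arm),  ω_sun = 0, ω_ring = 1
12(0−ω_arm) = −46(1−ω_arm)  ⇒  58·ω_arm = 46  ⇒  ω_arm = 23/29
sun–planet mesh: 12·(0−23/29) = −17·(ω_p−ω_arm)  ⇒  ω_p−ω_arm = 276/493
ω_p = 23/29 + 276/493 = 23/17
scale: ω_p = 23/17 × 2475 rpm = +3348.5294 rpm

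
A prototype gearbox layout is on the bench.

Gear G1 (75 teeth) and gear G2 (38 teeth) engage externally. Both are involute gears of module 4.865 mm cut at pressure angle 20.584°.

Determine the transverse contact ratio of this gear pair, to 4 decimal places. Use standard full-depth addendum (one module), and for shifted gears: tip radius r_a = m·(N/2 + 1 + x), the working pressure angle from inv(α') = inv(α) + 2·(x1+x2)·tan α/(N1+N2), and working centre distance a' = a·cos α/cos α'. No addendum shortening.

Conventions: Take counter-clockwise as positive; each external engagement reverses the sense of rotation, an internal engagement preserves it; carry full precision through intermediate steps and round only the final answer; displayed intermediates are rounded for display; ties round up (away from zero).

1.7294

class = single-mesh tooth geometry [involute pair 75T × 38T, m = 4.865]
base radii: r_b1 = 170.790280, r_b2 = 86.533742
tip radii: r_a1 = 187.302500, r_a2 = 97.300000
no profile shift: α' = α, a' = a
action lengths: √(r_a1²−r_b1²) = 76.895428, √(r_a2²−r_b2²) = 44.488218
base pitch p_b = π·m·cos α = 14.308093
CR = (76.895428 + 44.488218 − 274.872500·sin 20.58400°)/14.308093 = 1.729364
contact ratio ≈ 1.7294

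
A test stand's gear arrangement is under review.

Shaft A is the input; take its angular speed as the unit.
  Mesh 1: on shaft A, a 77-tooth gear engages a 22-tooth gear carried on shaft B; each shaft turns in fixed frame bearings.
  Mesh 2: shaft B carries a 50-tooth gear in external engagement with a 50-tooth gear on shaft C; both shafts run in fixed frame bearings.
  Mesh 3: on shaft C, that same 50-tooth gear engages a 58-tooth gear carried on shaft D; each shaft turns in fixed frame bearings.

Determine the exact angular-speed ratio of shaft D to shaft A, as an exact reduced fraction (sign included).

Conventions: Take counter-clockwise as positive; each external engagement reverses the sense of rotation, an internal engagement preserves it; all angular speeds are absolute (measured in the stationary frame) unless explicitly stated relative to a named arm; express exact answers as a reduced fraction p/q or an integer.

-175/58

class = fixed-axis compound train [3 meshes; 3 ratios multiply, 3 sense flips]
mesh 1 [77T→22T]: running ratio 7/2, sense −
mesh 2 [50T→50T]: running ratio 7/2, sense +
mesh 3 [50T→58T]: running ratio 175/58, sense −
ω_out/ω_in = -175/58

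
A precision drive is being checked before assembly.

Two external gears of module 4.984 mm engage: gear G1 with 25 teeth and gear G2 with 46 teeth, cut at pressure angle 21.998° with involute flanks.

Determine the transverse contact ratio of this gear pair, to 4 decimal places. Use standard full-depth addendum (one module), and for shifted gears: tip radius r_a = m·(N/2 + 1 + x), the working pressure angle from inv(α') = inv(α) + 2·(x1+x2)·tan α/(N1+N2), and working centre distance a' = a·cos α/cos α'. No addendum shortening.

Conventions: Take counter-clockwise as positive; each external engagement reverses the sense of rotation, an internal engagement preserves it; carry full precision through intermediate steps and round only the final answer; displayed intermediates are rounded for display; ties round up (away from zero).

topology: single-mesh involute geometry — m = 4.984, 25T/46T pair
base radii: r_b1 = 57.764369, r_b2 = 106.286439
tip radii: r_a1 = 67.284000, r_a2 = 119.616000
no profile shift: α' = α, a' = a
action lengths: √(r_a1²−r_b1²) = 34.502382, √(r_a2²−r_b2²) = 54.874224
base pitch p_b = π·m·cos α = 14.517769
CR = (34.502382 + 54.874224 − 176.932000·sin 21.99800°)/14.517769 = 1.591321
contact ratio ≈ 1.5913

1.5913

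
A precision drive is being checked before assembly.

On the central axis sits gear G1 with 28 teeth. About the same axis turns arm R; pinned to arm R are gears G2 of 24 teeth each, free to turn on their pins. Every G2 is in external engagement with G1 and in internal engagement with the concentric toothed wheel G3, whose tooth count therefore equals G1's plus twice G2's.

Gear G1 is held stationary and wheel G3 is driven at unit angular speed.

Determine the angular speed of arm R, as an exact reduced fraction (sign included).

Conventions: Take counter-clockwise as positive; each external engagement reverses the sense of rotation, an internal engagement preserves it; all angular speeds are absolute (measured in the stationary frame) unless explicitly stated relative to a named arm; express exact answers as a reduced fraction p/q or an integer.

topology: planetary set — G1 28T / G2 24T / G3 76T, arm = carrier (Willis)
ring teeth: 28 + 2·24 = 76
28(ω_sun−ω_arm) = −76(ω_ring−ω_arm),  ω_sun = 0, ω_ring = 1
28(0−ω_arm) = −76(1−ω_arm)  ⇒  104·ω_arm = 76  ⇒  ω_arm = 19/26
exact speed ratio = 19/26

19/26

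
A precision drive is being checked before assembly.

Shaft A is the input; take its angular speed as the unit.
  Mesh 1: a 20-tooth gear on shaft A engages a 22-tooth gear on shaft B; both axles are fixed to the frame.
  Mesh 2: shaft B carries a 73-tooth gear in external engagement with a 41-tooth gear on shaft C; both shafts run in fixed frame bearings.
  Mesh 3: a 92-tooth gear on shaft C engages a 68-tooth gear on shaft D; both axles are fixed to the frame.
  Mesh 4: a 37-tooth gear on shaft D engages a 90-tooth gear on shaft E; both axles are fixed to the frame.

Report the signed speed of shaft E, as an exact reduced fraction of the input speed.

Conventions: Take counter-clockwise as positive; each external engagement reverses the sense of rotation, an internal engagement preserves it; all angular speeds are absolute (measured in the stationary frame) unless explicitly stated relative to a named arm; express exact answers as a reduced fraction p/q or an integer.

4-mesh fixed-axis compound train (all bearings frame-fixed)
mesh 1 [20T→22T]: |ω|/ω_in = 1×20/22 = 10/11, sense flips to −
mesh 2 [73T→41T]: |ω|/ω_in = (10/11)×73/41 = 730/451, sense flips to +
mesh 3 [92T→68T]: |ω|/ω_in = (730/451)×92/68 = 16790/7667, sense flips to −
mesh 4 [37T→90T]: |ω|/ω_in = (16790/7667)×37/90 = 62123/69003, sense flips to +
signed output speed (× input speed) = 62123/69003

62123/69003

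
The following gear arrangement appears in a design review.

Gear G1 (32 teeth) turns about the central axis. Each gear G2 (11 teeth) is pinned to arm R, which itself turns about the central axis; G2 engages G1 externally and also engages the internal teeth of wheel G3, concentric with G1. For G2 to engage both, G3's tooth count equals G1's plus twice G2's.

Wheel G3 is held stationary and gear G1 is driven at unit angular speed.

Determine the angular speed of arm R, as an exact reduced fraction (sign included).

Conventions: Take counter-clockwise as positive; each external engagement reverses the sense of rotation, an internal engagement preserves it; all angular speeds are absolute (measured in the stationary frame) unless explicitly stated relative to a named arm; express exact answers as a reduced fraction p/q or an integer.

16/43

recognized (axles ride arm R): planetary set, 32/11/54 teeth
ring teeth: 32 + 2·11 = 54
32(ω_sun−ω_arm) = −54(ω_ring−ω_arm),  ω_ring = 0, ω_sun = 1
32(1−ω_arm) = −54(0−ω_arm)  ⇒  86·ω_arm = 32  ⇒  ω_arm = 16/43
exact speed ratio = 16/43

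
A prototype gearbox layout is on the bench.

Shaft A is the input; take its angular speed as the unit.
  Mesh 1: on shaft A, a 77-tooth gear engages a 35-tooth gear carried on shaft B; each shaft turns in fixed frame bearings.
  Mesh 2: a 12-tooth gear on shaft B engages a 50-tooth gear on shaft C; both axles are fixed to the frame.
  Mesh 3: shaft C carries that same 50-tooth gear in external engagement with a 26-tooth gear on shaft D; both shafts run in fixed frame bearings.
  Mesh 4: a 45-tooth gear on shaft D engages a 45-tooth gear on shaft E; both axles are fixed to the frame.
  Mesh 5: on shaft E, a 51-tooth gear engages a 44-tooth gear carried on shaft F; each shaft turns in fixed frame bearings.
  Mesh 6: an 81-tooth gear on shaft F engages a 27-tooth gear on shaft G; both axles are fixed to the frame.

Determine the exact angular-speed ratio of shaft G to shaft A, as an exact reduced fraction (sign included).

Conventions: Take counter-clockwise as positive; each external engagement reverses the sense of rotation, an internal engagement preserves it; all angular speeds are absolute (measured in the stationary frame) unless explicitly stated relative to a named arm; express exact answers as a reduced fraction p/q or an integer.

class = fixed-axis compound train [6 meshes; 6 ratios multiply, 6 sense flips]
mesh 1 [77T→35T]: running ratio 11/5, sense −
mesh 2 [12T→50T]: running ratio 66/125, sense +
mesh 3 [50T→26T]: running ratio 66/65, sense −
mesh 4 [45T→45T]: running ratio 66/65, sense +
mesh 5 [51T→44T]: running ratio 153/130, sense −
mesh 6 [81T→27T]: running ratio 459/130, sense +
ω_out/ω_in = 459/130

459/130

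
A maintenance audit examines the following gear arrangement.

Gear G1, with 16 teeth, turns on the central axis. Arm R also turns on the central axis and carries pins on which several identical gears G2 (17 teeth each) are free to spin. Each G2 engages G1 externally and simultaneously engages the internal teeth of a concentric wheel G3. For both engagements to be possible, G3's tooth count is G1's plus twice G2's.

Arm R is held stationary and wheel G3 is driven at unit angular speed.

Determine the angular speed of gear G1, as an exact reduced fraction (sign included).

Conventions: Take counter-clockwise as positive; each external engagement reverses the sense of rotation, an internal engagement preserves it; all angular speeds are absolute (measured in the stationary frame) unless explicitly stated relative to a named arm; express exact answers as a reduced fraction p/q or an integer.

-25/8

recognized (axles ride arm R): planetary set, 16/17/50 teeth
ring teeth: 16 + 2·17 = 50
16(ω_sun−ω_arm) = −50(ω_ring−ω_arm),  ω_arm = 0, ω_ring = 1
ω_sun = 0 − (50/16)(1−0) = -25/8
exact speed ratio = -25/8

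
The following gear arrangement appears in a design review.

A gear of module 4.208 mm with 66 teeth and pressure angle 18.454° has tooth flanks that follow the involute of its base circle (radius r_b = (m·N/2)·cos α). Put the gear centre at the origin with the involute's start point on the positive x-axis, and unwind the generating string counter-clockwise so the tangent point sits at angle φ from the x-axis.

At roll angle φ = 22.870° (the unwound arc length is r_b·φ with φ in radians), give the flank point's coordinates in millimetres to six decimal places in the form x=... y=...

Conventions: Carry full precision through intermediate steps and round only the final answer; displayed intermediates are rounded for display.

x=141.802549 y=2.748127

recognized (one wheel, involute flank): single-mesh tooth geometry, m = 4.208, N = 66
pitch radius r_p = m·N/2 = 4.208·66/2 = 138.864000
base radius r_b = r_p·cos α = 138.864000·cos 18.454° = 131.723349
roll angle φ = 22.870° = 0.39915680 rad
x = r_b·(cos φ + φ·sin φ) = 141.802549
y = r_b·(sin φ − φ·cos φ) = 2.748127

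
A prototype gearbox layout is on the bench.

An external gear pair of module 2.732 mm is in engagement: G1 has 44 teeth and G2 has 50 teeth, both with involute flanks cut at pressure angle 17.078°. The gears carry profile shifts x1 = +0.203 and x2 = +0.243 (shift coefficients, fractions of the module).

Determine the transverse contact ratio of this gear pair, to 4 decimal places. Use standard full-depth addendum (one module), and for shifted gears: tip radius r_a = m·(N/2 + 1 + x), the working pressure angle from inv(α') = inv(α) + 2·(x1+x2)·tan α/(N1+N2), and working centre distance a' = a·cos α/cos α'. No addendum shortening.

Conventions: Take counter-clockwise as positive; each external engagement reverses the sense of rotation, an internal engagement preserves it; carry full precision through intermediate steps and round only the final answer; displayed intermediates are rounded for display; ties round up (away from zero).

recognized (one external pair, fixed centres): single-mesh tooth geometry, m = 2.732, N1 = 44, N2 = 50
base radii: r_b1 = 57.453765, r_b2 = 65.288369
tip radii: r_a1 = 63.390596, r_a2 = 71.695876
inv(α') = inv(17.078°) + 2·(+0.203+0.243)·tan α/(44+50) = 0.01206790  ⇒  α' = 18.68155°
a' = a·cos α / cos α' = 128.4040·cos 17.078°/cos 18.68155° = 129.568656
action lengths: √(r_a1²−r_b1²) = 26.784931, √(r_a2²−r_b2²) = 29.626465
base pitch p_b = π·m·cos α = 8.204378
CR = (26.784931 + 29.626465 − 129.568656·sin 18.68155°)/8.204378 = 1.817265
contact ratio ≈ 1.8173

1.8173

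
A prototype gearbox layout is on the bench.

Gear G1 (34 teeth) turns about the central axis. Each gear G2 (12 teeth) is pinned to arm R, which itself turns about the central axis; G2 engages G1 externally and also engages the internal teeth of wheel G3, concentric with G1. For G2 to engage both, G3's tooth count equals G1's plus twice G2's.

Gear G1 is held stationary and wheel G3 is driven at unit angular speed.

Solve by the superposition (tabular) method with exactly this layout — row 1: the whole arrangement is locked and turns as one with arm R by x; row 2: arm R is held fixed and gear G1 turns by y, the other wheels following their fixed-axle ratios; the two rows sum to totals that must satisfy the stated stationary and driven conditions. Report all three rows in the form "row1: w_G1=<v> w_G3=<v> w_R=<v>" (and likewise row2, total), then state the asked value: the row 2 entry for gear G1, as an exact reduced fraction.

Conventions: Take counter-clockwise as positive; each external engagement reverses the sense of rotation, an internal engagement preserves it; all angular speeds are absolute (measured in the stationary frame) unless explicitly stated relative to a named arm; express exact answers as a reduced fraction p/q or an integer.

row1: w_G1=29/46 w_G3=29/46 w_R=29/46
row2: w_G1=-29/46 w_G3=17/46 w_R=0
total: w_G1=0 w_G3=1 w_R=29/46
asked value: -29/46

recognized (axles ride arm R): planetary set, 34/12/58 teeth
row 1 — lock + rotate with arm: ω_sun = ω_ring = ω_arm = x
row 2: sun turns y, ring = −(34/58)·y, arm 0
boundary: total ω_sun = x + y = 0 and total ω_ring = x − (34/58)·y = 1  ⇒  y = -29/46, x = 29/46
row 2 ring = −(34/58)·(-29/46) = 17/46
totals (row 1 + row 2): sun 29/46 + (-29/46) = 0, ring 29/46 + 17/46 = 1, arm 29/46 + 0 = 29/46
asked cell (row2, sun) = -29/46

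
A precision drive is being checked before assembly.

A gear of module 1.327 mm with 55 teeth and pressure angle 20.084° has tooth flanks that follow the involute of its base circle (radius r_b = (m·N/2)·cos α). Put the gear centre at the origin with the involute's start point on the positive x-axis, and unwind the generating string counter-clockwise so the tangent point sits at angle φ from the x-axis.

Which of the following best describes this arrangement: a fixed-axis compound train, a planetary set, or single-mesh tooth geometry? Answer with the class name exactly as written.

single-mesh tooth geometry

single-mesh involute tooth geometry (55T wheel at module 1.327)
classification: single-mesh tooth geometry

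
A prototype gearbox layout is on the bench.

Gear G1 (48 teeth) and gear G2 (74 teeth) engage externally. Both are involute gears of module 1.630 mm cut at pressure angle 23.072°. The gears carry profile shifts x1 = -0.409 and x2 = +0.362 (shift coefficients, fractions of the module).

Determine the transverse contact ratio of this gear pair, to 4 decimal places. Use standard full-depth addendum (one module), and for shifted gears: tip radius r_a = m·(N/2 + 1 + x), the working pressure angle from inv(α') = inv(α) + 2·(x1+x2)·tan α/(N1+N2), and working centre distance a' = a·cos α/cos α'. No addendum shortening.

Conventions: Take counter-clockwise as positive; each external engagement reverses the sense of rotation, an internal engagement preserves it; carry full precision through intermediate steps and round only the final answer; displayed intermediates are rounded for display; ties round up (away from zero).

class = single-mesh tooth geometry [involute pair 48T × 74T, m = 1.630]
base radii: r_b1 = 35.990913, r_b2 = 55.485991
tip radii: r_a1 = 40.083330, r_a2 = 62.530060
inv(α') = inv(23.072°) + 2·(-0.409+0.362)·tan α/(48+74) = 0.02294810  ⇒  α' = 22.96784°
a' = a·cos α / cos α' = 99.4300·cos 23.072°/cos 22.96784° = 99.353226
action lengths: √(r_a1²−r_b1²) = 17.644475, √(r_a2²−r_b2²) = 28.832502
base pitch p_b = π·m·cos α = 4.711200
CR = (17.644475 + 28.832502 − 99.353226·sin 22.96784°)/4.711200 = 1.636085
contact ratio ≈ 1.6361

1.6361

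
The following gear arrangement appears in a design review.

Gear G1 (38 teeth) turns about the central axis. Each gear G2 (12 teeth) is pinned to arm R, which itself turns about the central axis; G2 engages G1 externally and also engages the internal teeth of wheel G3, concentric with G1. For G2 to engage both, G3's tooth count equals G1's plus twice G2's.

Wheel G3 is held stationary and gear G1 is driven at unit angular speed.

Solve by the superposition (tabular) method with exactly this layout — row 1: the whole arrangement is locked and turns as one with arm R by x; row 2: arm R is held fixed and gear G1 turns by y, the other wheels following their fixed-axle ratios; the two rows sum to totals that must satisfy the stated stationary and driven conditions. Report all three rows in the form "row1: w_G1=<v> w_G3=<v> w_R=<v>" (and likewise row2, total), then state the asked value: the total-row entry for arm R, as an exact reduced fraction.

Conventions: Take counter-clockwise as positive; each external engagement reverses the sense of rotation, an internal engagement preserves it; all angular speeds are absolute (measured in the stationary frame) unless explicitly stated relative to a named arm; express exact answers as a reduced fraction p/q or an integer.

row1: w_G1=19/50 w_G3=19/50 w_R=19/50
row2: w_G1=31/50 w_G3=-19/50 w_R=0
total: w_G1=1 w_G3=0 w_R=19/50
asked value: 19/50

recognized (axles ride arm R): planetary set, 38/12/62 teeth
row 1: whole set turns with the arm by x
superposition row 2 [arm held]: sun y, ring −(38/62)·y, arm 0
boundary: total ω_ring = x − (38/62)·y = 0 and total ω_sun = x + y = 1  ⇒  y = 31/50, x = 19/50
row 2 ring = −(38/62)·31/50 = -19/50
totals (row 1 + row 2): sun 19/50 + 31/50 = 1, ring 19/50 + (-19/50) = 0, arm 19/50 + 0 = 19/50
asked cell (total, arm) = 19/50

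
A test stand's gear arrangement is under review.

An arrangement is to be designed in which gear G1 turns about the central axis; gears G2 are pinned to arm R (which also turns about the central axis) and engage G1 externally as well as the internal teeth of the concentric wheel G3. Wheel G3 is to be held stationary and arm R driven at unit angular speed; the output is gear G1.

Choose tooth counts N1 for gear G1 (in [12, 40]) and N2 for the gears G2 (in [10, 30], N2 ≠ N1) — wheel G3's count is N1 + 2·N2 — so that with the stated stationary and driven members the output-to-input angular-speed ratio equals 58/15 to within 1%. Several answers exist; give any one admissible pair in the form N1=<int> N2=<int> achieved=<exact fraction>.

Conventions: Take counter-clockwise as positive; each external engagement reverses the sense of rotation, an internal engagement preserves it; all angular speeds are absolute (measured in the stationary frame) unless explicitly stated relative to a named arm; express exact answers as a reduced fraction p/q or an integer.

N1=15 N2=14 achieved=58/15

topology: planetary set — design target 58/15, arm = carrier (Willis)
Willis with ω_ring = 0: ω_sun/ω_arm = (N1+N3)/N1; set equal to 58/15  ⇒  N3/N1 = 58/15 − 1 = 43/15
N3 = N1 + 2·N2  ⇒  N2/N1 = (N3/N1 − 1)/2 = (43/15 − 1)/2 = 14/15
smallest multiple with N1 ≥ 12 and N2 ≥ 10: k = 1  ⇒  N1 = 1·15 = 15, N2 = 1·14 = 14 (N1 ≤ 40, N2 ≤ 30, N2 ≠ N1 ✓), N3 = 15 + 2·14 = 43
check: (N1+N3)/N1 with N1 = 15, N3 = 43 gives 58/15; |achieved − target| = 0 ≤ 29/750 ✓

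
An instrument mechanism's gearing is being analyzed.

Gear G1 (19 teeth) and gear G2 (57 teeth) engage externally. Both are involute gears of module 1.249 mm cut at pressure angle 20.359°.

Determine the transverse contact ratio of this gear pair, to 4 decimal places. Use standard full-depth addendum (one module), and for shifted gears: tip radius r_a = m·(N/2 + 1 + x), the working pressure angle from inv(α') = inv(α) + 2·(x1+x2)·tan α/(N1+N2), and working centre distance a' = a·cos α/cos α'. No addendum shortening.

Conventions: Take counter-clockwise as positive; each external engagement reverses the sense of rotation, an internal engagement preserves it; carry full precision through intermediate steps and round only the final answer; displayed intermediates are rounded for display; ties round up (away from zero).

1.6443

topology: single-mesh involute geometry — m = 1.249, 19T/57T pair
base radii: r_b1 = 11.124276, r_b2 = 33.372829
tip radii: r_a1 = 13.114500, r_a2 = 36.845500
no profile shift: α' = α, a' = a
action lengths: √(r_a1²−r_b1²) = 6.945544, √(r_a2²−r_b2²) = 15.615543
base pitch p_b = π·m·cos α = 3.678731
CR = (6.945544 + 15.615543 − 47.462000·sin 20.35900°)/3.678731 = 1.644316
contact ratio ≈ 1.6443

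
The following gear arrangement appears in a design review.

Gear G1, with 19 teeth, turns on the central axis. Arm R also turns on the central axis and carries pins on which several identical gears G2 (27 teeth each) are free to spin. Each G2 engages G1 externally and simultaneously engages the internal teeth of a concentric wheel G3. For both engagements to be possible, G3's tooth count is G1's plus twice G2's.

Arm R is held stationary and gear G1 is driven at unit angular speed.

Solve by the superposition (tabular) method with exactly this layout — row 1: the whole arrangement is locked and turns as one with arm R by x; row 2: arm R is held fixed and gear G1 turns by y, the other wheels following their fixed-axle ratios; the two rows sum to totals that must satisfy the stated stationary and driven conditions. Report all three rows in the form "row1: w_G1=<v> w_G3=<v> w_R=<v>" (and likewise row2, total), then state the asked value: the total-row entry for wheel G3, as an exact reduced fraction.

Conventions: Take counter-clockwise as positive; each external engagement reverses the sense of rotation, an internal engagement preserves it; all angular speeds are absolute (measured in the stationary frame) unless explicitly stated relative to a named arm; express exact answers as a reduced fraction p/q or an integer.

planetary set (19T centre, 27T on arm, 73T internal) — Willis relation
superposition row 1 [locked train]: every member turns x
superposition row 2 [arm held]: sun y, ring −(19/73)·y, arm 0
boundary: total ω_arm = x = 0 and total ω_sun = x + y = 1  ⇒  y = 1, x = 0
row 2 ring = −(19/73)·1 = -19/73
totals (row 1 + row 2): sun 0 + 1 = 1, ring 0 + (-19/73) = -19/73, arm 0 + 0 = 0
asked cell (total, ring) = -19/73

row1: w_G1=0 w_G3=0 w_R=0
row2: w_G1=1 w_G3=-19/73 w_R=0
total: w_G1=1 w_G3=-19/73 w_R=0
asked value: -19/73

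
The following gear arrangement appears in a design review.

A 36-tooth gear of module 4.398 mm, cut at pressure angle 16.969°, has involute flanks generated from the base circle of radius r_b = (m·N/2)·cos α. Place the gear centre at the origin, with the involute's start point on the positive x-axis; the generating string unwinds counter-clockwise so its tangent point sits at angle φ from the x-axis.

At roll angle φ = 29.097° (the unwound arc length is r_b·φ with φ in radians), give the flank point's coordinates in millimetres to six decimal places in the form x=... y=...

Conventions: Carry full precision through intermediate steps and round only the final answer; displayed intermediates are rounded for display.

x=84.860623 y=3.221138

recognized (one wheel, involute flank): single-mesh tooth geometry, m = 4.398, N = 36
pitch radius r_p = m·N/2 = 4.398·36/2 = 79.164000
base radius r_b = r_p·cos α = 79.164000·cos 16.969° = 75.717421
roll angle φ = 29.097° = 0.50783845 rad
x = r_b·(cos φ + φ·sin φ) = 84.860623
y = r_b·(sin φ − φ·cos φ) = 3.221138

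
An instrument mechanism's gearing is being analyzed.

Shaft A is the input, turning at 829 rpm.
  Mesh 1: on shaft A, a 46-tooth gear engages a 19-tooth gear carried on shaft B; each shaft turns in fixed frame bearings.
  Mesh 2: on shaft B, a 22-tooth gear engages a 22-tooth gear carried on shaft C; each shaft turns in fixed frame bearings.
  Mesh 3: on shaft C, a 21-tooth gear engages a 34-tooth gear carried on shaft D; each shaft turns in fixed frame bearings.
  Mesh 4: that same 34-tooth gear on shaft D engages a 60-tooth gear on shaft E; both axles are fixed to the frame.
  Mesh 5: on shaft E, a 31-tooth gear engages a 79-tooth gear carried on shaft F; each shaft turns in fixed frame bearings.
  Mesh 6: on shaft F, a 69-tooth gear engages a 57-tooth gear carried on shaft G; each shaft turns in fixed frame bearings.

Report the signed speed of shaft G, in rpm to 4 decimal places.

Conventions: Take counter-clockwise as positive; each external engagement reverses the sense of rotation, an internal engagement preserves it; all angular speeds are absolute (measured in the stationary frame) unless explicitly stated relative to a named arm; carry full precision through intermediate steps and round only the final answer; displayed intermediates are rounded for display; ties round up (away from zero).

class = fixed-axis compound train [6 meshes; 6 ratios multiply, 6 sense flips]
mesh 1 [46T→19T]: ω = 829.0000×46/19 = 2007.0526 rpm, sense flips to −
mesh 2 [22T→22T]: ω = 2007.0526×22/22 = 2007.0526 rpm, sense flips to +
mesh 3 [21T→34T]: ω = 2007.0526×21/34 = 1239.6502 rpm, sense flips to −
mesh 4 [34T→60T]: ω = 1239.6502×34/60 = 702.4684 rpm, sense flips to +
mesh 5 [31T→79T]: ω = 702.4684×31/79 = 275.6522 rpm, sense flips to −
mesh 6 [69T→57T]: ω = 275.6522×69/57 = 333.6842 rpm, sense flips to +
signed output speed = +333.6842 rpm

+333.6842 rpm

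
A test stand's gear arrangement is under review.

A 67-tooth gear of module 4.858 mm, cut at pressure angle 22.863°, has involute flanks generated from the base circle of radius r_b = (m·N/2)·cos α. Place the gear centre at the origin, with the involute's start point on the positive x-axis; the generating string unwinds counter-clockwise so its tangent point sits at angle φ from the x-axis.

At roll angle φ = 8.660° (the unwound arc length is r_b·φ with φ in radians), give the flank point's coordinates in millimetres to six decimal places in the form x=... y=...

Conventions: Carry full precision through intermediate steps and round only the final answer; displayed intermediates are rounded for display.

class = single-mesh tooth geometry [base-circle involute, m = 4.858, 67T]
pitch radius r_p = m·N/2 = 4.858·67/2 = 162.743000
base radius r_b = r_p·cos α = 162.743000·cos 22.863° = 149.957340
roll angle φ = 8.660° = 0.15114551 rad
x = r_b·(cos φ + φ·sin φ) = 151.660455
y = r_b·(sin φ − φ·cos φ) = 0.172203

x=151.660455 y=0.172203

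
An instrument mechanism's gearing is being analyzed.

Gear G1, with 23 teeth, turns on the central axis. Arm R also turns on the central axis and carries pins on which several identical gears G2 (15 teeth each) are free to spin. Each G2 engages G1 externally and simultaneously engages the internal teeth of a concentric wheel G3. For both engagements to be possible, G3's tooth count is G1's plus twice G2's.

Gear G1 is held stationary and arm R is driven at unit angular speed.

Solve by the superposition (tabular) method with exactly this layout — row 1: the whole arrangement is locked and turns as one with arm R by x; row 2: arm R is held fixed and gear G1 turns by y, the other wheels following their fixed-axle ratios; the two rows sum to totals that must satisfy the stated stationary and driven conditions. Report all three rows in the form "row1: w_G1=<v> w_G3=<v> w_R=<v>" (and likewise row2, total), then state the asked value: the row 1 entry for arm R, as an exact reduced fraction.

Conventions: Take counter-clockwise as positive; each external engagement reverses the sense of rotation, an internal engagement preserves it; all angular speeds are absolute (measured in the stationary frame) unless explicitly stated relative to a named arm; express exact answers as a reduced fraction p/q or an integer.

topology: planetary set — G1 23T / G2 15T / G3 53T, arm = carrier (Willis)
superposition row 1 [locked train]: every member turns x
row 2: sun turns y, ring = −(23/53)·y, arm 0
boundary: total ω_sun = x + y = 0 and total ω_arm = x = 1  ⇒  y = -1, x = 1
row 2 ring = −(23/53)·(-1) = 23/53
totals (row 1 + row 2): sun 1 + (-1) = 0, ring 1 + 23/53 = 76/53, arm 1 + 0 = 1
asked cell (row1, arm) = 1

row1: w_G1=1 w_G3=1 w_R=1
row2: w_G1=-1 w_G3=23/53 w_R=0
total: w_G1=0 w_G3=76/53 w_R=1
asked value: 1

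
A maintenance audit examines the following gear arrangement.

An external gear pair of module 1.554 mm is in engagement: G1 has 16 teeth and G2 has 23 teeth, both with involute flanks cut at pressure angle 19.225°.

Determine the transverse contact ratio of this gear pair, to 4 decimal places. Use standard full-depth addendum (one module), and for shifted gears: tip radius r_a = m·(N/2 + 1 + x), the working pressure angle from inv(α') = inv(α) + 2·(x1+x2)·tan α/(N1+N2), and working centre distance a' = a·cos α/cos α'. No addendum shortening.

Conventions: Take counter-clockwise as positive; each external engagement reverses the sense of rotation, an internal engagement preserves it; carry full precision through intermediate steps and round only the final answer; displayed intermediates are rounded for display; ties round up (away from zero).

1.5722

recognized (one external pair, fixed centres): single-mesh tooth geometry, m = 1.554, N1 = 16, N2 = 23
base radii: r_b1 = 11.738702, r_b2 = 16.874384
tip radii: r_a1 = 13.986000, r_a2 = 19.425000
no profile shift: α' = α, a' = a
action lengths: √(r_a1²−r_b1²) = 7.603359, √(r_a2²−r_b2²) = 9.622151
base pitch p_b = π·m·cos α = 4.609777
CR = (7.603359 + 9.622151 − 30.303000·sin 19.22500°)/4.609777 = 1.572175
contact ratio ≈ 1.5722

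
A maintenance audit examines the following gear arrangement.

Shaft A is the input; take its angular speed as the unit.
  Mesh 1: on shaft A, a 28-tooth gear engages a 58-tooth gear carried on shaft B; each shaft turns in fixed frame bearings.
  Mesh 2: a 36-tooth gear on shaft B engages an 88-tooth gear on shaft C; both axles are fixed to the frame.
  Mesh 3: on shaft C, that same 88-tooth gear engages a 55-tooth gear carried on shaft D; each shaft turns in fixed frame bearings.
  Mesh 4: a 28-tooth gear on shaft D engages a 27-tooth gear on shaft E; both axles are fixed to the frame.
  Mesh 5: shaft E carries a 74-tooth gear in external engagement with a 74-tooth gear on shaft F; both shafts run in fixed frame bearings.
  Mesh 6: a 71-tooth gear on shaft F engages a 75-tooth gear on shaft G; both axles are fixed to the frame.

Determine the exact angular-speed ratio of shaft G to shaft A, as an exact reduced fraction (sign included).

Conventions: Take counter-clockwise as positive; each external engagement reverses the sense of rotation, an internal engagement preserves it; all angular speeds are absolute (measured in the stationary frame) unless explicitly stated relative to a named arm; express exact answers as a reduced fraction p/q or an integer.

111328/358875

class = fixed-axis compound train [6 meshes; 6 ratios multiply, 6 sense flips]
mesh 1 [28T→58T]: running ratio 14/29, sense −
mesh 2 [36T→88T]: running ratio 63/319, sense +
mesh 3 [88T→55T]: running ratio 504/1595, sense −
mesh 4 [28T→27T]: running ratio 1568/4785, sense +
mesh 5 [74T→74T]: running ratio 1568/4785, sense −
mesh 6 [71T→75T]: running ratio 111328/358875, sense +
ω_out/ω_in = 111328/358875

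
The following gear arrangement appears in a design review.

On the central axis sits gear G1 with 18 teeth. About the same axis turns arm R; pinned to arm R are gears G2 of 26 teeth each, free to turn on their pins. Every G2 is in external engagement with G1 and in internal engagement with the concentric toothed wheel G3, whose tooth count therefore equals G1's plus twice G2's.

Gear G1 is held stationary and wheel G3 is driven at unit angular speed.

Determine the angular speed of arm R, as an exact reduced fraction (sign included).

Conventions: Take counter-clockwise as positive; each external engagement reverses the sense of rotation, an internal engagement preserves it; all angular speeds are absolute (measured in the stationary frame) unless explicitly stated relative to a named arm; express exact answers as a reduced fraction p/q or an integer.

35/44

recognized (axles ride arm R): planetary set, 18/26/70 teeth
ring teeth: 18 + 2·26 = 70
18(ω_sun−ω_arm) = −70(ω_ring−ω_arm),  ω_sun = 0, ω_ring = 1
18(0−ω_arm) = −70(1−ω_arm)  ⇒  88·ω_arm = 70  ⇒  ω_arm = 35/44
exact speed ratio = 35/44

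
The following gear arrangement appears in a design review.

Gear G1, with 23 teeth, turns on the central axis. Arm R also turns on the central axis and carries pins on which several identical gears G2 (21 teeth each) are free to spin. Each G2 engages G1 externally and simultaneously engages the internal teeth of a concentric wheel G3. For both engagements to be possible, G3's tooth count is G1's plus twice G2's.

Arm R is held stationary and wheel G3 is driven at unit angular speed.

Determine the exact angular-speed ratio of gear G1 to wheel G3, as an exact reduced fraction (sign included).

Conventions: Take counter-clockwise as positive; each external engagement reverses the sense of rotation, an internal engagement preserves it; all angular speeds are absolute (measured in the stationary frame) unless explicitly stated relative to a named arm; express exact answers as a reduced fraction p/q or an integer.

planetary set (23T centre, 21T on arm, 65T internal) — Willis relation
ring teeth: 23 + 2·21 = 65
23(ω_sun−ω_arm) = −65(ω_ring−ω_arm),  ω_arm = 0, ω_ring = 1
ω_sun = 0 − (65/23)(1−0) = -65/23
ω_out/ω_in = -65/23

-65/23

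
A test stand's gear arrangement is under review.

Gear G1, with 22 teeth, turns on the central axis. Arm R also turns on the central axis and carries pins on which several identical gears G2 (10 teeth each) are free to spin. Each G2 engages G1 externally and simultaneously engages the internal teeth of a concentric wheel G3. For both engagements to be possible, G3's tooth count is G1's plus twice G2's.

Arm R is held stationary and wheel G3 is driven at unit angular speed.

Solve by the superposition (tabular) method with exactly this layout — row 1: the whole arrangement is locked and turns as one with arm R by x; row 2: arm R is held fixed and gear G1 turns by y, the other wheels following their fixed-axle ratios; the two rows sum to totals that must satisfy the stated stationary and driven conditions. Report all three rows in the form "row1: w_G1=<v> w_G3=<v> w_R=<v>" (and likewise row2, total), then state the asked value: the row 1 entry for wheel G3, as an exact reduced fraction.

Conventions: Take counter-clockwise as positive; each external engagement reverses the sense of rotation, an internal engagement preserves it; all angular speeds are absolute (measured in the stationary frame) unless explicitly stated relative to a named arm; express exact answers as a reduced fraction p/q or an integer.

recognized (axles ride arm R): planetary set, 22/10/42 teeth
row 1 — lock + rotate with arm: ω_sun = ω_ring = ω_arm = x
row 2: sun turns y, ring = −(22/42)·y, arm 0
boundary: total ω_arm = x = 0 and total ω_ring = x − (22/42)·y = 1  ⇒  y = -21/11, x = 0
row 2 ring = −(22/42)·(-21/11) = 1
totals (row 1 + row 2): sun 0 + (-21/11) = -21/11, ring 0 + 1 = 1, arm 0 + 0 = 0
asked cell (row1, ring) = 0

row1: w_G1=0 w_G3=0 w_R=0
row2: w_G1=-21/11 w_G3=1 w_R=0
total: w_G1=-21/11 w_G3=1 w_R=0
asked value: 0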